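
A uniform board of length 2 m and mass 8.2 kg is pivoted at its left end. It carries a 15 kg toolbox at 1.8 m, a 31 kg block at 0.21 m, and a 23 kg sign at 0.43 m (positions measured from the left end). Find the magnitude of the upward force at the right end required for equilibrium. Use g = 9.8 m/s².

Choose the left end as the axis so the unknown pivot reaction has zero arm there.
Beam weight: 8.2 × 9.8 = 80.36 N down at 1 m → arm 1 m, τ = 80.36 × 1 = 80.36 N·m clockwise.
Toolbox: 15 × 9.8 = 147 N down at 1.8 m → arm 1.8 m, τ = 147 × 1.8 = 264.6 N·m clockwise.
Block: 31 × 9.8 = 303.8 N down at 0.21 m → arm 0.21 m, τ = 303.8 × 0.21 = 63.8 N·m clockwise.
Sign: 23 × 9.8 = 225.4 N down at 0.43 m → arm 0.43 m, τ = 225.4 × 0.43 = 96.92 N·m clockwise.
Net moment of the loads = 505.7 N·m clockwise.
The upward force F acts at the right end, arm 2 m, giving F × 2 counterclockwise.
Balancing moments: F × 2 = 505.7, giving F = 505.7 / 2 = 253 N.

F ≈ 253 N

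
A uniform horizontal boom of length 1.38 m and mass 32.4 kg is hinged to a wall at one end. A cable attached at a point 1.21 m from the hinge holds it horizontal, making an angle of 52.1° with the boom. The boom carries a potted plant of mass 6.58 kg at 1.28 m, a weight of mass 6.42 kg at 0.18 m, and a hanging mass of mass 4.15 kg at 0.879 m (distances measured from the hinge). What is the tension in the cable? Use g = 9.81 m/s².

Sum moments about the hinge (the unknown hinge reaction has zero arm there).
Beam weight: 32.4 × 9.81 = 317.8 N down at 0.69 m → arm 0.69 m, τ = 317.8 × 0.69 = 219.3 N·m clockwise.
Potted plant: 6.58 × 9.81 = 64.55 N down at 1.28 m → arm 1.28 m, τ = 64.55 × 1.28 = 82.62 N·m clockwise.
Weight: 6.42 × 9.81 = 62.98 N down at 0.18 m → arm 0.18 m, τ = 62.98 × 0.18 = 11.34 N·m clockwise.
Hanging mass: 4.15 × 9.81 = 40.71 N down at 0.879 m → arm 0.879 m, τ = 40.71 × 0.879 = 35.78 N·m clockwise.
Total clockwise load moment = 349 N·m.
The cable tension T acts at 1.21 m; only its component perpendicular to the boom, T sinθ, produces torque. sin 52.1° = 0.7891.
Στ = 0 ⇒ T × 1.21 × 0.7891 = 349 ⇒ T = 349 / 0.9548 = 366 N.

T ≈ 366 N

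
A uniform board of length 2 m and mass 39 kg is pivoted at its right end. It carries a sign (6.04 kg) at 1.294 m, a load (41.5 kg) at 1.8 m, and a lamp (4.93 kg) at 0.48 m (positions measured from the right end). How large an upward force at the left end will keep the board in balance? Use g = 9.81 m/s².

Take moments about the right end.
Beam weight: 39 × 9.81 = 382.6 N down at 1 m → arm 1 m, τ = 382.6 × 1 = 382.6 N·m counterclockwise.
Sign: 6.04 × 9.81 = 59.25 N down at 1.294 m → arm 1.294 m, τ = 59.25 × 1.294 = 76.67 N·m counterclockwise.
Load: 41.5 × 9.81 = 407.1 N down at 1.8 m → arm 1.8 m, τ = 407.1 × 1.8 = 732.8 N·m counterclockwise.
Lamp: 4.93 × 9.81 = 48.36 N down at 0.48 m → arm 0.48 m, τ = 48.36 × 0.48 = 23.21 N·m counterclockwise.
Net moment of the loads = 1215 N·m counterclockwise.
The upward force F acts at the left end, arm 2 m, giving F × 2 clockwise.
Balancing moments: F × 2 = 1215, giving F = 1215 / 2 = 608 N.

F ≈ 608 N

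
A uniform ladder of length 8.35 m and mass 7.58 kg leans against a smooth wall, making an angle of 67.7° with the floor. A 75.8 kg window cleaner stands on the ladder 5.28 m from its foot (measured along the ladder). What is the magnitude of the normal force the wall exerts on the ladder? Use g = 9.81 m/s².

Sum moments about the foot of the ladder (the floor normal and friction both act there and drop out).
Ladder weight 7.58×9.81 = 74.36 N acts at 4.175 m along the ladder; its horizontal arm is 4.175·cos67.7° = 1.584 m → τ = 117.8 N·m clockwise.
Window cleaner: 75.8×9.81 = 743.6 N at 5.28 m → arm 2.004 m → τ = 1490 N·m clockwise.
Wall normal N acts horizontally at the top; its moment arm is the height L sinθ = 8.35·sin67.7° = 7.726 m, counterclockwise.
For rotational equilibrium, N × 7.726 = 1608, so N = 208 N.

N_wall ≈ 208 N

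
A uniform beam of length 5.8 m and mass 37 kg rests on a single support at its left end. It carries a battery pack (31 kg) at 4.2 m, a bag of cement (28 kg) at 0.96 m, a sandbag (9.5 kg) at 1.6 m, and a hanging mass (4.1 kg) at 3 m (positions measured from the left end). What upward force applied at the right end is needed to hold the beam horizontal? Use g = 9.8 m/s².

Sum moments about the left end (the unknown pivot reaction has zero arm there).
Beam weight: 37 × 9.8 = 362.6 N down at 2.9 m → arm 2.9 m, τ = 362.6 × 2.9 = 1052 N·m clockwise.
Battery pack: 31 × 9.8 = 303.8 N down at 4.2 m → arm 4.2 m, τ = 303.8 × 4.2 = 1276 N·m clockwise.
Bag of cement: 28 × 9.8 = 274.4 N down at 0.96 m → arm 0.96 m, τ = 274.4 × 0.96 = 263.4 N·m clockwise.
Sandbag: 9.5 × 9.8 = 93.1 N down at 1.6 m → arm 1.6 m, τ = 93.1 × 1.6 = 149 N·m clockwise.
Hanging mass: 4.1 × 9.8 = 40.18 N down at 3 m → arm 3 m, τ = 40.18 × 3 = 120.5 N·m clockwise.
Net moment of the loads = 2861 N·m clockwise.
The upward force F acts at the right end, arm 5.8 m, giving F × 5.8 counterclockwise.
Setting net torque to zero: F × 5.8 = 2861 → F = 2861 / 5.8 = 493 N.

F ≈ 493 N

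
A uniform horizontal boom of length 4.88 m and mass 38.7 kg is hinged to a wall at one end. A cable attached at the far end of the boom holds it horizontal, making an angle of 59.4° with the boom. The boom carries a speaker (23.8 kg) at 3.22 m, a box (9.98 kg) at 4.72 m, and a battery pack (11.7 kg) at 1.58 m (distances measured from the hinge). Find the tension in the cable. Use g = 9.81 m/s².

About the hinge:
Beam weight: 38.7 × 9.81 = 379.6 N down at 2.44 m → arm 2.44 m, τ = 379.6 × 2.44 = 926.2 N·m clockwise.
Speaker: 23.8 × 9.81 = 233.5 N down at 3.22 m → arm 3.22 m, τ = 233.5 × 3.22 = 751.9 N·m clockwise.
Box: 9.98 × 9.81 = 97.9 N down at 4.72 m → arm 4.72 m, τ = 97.9 × 4.72 = 462.1 N·m clockwise.
Battery pack: 11.7 × 9.81 = 114.8 N down at 1.58 m → arm 1.58 m, τ = 114.8 × 1.58 = 181.4 N·m clockwise.
Total clockwise load moment = 2322 N·m.
The cable tension T acts at 4.88 m; only its component perpendicular to the boom, T sinθ, produces torque. sin 59.4° = 0.8607.
Setting net torque to zero: T × 4.88 × 0.8607 = 2322 → T = 2322 / 4.2 = 553 N.

T ≈ 553 N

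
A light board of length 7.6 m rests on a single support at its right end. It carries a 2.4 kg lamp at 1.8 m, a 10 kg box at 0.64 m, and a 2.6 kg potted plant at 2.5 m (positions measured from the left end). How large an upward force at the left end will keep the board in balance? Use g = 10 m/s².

Taking torques about the right end:
Lamp: 2.4 × 10 = 24 N down at 1.8 m → arm 5.8 m, τ = 24 × 5.8 = 139.2 N·m counterclockwise.
Box: 10 × 10 = 100 N down at 0.64 m → arm 6.96 m, τ = 100 × 6.96 = 696 N·m counterclockwise.
Potted plant: 2.6 × 10 = 26 N down at 2.5 m → arm 5.1 m, τ = 26 × 5.1 = 132.6 N·m counterclockwise.
Net moment of the loads = 967.8 N·m counterclockwise.
The upward force F acts at the left end, arm 7.6 m, giving F × 7.6 clockwise.
Setting net torque to zero: F × 7.6 = 967.8 → F = 967.8 / 7.6 = 127 N.

F ≈ 127 N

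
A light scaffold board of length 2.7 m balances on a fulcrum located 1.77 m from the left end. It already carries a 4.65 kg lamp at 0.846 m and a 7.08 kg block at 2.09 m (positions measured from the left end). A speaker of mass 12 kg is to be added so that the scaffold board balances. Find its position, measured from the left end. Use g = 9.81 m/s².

Taking torques about the fulcrum (at 1.77 m from the left end):
Lamp: 4.65 × 9.81 = 45.62 N down at 0.846 m → arm 0.924 m, τ = 45.62 × 0.924 = 42.15 N·m counterclockwise.
Block: 7.08 × 9.81 = 69.45 N down at 2.09 m → arm 0.32 m, τ = 69.45 × 0.32 = 22.22 N·m clockwise.
Net moment of existing loads = 19.93 N·m counterclockwise.
The speaker weighs 12 × 9.81 = 117.7 N and must supply an equal clockwise moment, so its lever arm about the fulcrum is 19.93 / 117.7 = 0.169 m.
That puts it at 1.77 + 0.169 = 1.94 m from the left end.

x ≈ 1.94 m from the left end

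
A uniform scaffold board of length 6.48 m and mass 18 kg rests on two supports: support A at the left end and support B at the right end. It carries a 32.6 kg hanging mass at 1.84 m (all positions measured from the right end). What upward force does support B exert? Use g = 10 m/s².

R_B ≈ 323 N

About support A:
Beam weight: 18 × 10 = 180 N down at 3.24 m → arm 3.24 m, τ = 180 × 3.24 = 583.2 N·m clockwise.
Hanging mass: 32.6 × 10 = 326 N down at 1.84 m → arm 4.64 m, τ = 326 × 4.64 = 1513 N·m clockwise.
Net load moment about support A = 2096 N·m clockwise.
Reaction R at support B is upward at 0 m, arm 6.48 m → moment R × 6.48 counterclockwise.
For rotational equilibrium, R × 6.48 = 2096, so R = 323 N.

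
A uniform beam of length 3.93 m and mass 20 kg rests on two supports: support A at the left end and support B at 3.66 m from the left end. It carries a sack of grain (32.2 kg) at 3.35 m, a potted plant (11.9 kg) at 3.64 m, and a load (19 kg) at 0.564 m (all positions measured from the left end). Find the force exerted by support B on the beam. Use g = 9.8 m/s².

R_B ≈ 539 N

Sum moments about support A (its reaction then has zero moment arm).
Beam weight: 20 × 9.8 = 196 N down at 1.965 m → arm 1.965 m, τ = 196 × 1.965 = 385.1 N·m clockwise.
Sack of grain: 32.2 × 9.8 = 315.6 N down at 3.35 m → arm 3.35 m, τ = 315.6 × 3.35 = 1057 N·m clockwise.
Potted plant: 11.9 × 9.8 = 116.6 N down at 3.64 m → arm 3.64 m, τ = 116.6 × 3.64 = 424.4 N·m clockwise.
Load: 19 × 9.8 = 186.2 N down at 0.564 m → arm 0.564 m, τ = 186.2 × 0.564 = 105 N·m clockwise.
Net load moment about support A = 1972 N·m clockwise.
Reaction R at support B is upward at 3.66 m, arm 3.66 m → moment R × 3.66 counterclockwise.
Balancing moments: R × 3.66 = 1972, giving R = 539 N.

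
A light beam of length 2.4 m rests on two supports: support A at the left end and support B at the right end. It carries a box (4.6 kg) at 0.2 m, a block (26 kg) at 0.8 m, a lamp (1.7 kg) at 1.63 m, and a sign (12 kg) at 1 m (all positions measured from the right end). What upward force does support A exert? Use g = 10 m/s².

Take moments about support B.
Box: 4.6 × 10 = 46 N down at 0.2 m → arm 0.2 m, τ = 46 × 0.2 = 9.2 N·m counterclockwise.
Block: 26 × 10 = 260 N down at 0.8 m → arm 0.8 m, τ = 260 × 0.8 = 208 N·m counterclockwise.
Lamp: 1.7 × 10 = 17 N down at 1.63 m → arm 1.63 m, τ = 17 × 1.63 = 27.71 N·m counterclockwise.
Sign: 12 × 10 = 120 N down at 1 m → arm 1 m, τ = 120 × 1 = 120 N·m counterclockwise.
Net load moment about support B = 364.9 N·m counterclockwise.
Reaction R at support A is upward at 2.4 m, arm 2.4 m → moment R × 2.4 clockwise.
Στ = 0 ⇒ R × 2.4 = 364.9 ⇒ R = 152 N.

R_A ≈ 152 N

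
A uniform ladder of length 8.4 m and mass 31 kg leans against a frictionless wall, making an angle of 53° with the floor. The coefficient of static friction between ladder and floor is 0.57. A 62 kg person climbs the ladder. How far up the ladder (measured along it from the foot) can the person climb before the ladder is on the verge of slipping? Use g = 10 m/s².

d ≈ 7.43 m

About the foot of the ladder:
Ladder weight 31×10 = 310 N acts at 4.2 m along the ladder; its horizontal arm is 4.2·cos53° = 2.528 m → τ = 783.7 N·m clockwise.
Person weight 62×10 = 620 N at distance d → arm d·cos53° → τ = 620·d·0.6018 clockwise.
Wall normal N at the top has arm L sinθ = 6.709 m counterclockwise, so Στ = 0 gives N·6.709 = 783.7 + 373.1·d.
ΣFy = 0 ⇒ N_floor = 930 N, so the maximum friction is μ_s·N_floor = 0.57×930 = 530.1 N. ΣFx = 0 ⇒ N_wall = f, so at the slipping point N = 530.1 N.
Substituting: 530.1×6.709 = 783.7 + 373.1·d ⇒ d = (3556 − 783.7) / 373.1 = 7.43 m.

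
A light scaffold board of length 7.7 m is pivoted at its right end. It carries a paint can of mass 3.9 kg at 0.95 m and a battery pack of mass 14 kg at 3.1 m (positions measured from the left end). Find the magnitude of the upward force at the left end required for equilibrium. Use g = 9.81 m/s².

F ≈ 116 N

Sum moments about the right end (the unknown pivot reaction has zero arm there).
Paint can: 3.9 × 9.81 = 38.26 N down at 0.95 m → arm 6.75 m, τ = 38.26 × 6.75 = 258.3 N·m counterclockwise.
Battery pack: 14 × 9.81 = 137.3 N down at 3.1 m → arm 4.6 m, τ = 137.3 × 4.6 = 631.6 N·m counterclockwise.
Net moment of the loads = 889.9 N·m counterclockwise.
The upward force F acts at the left end, arm 7.7 m, giving F × 7.7 clockwise.
Balancing moments: F × 7.7 = 889.9, giving F = 889.9 / 7.7 = 116 N.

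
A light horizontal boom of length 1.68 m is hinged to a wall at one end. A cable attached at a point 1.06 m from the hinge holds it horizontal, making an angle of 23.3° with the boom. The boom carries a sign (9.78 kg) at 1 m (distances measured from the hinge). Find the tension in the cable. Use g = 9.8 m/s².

T ≈ 229 N

Choose the hinge as the axis so the unknown hinge reaction has zero arm there.
Sign: 9.78 × 9.8 = 95.84 N down at 1 m → arm 1 m, τ = 95.84 × 1 = 95.84 N·m clockwise.
Total clockwise load moment = 95.84 N·m.
The cable tension T acts at 1.06 m; only its component perpendicular to the boom, T sinθ, produces torque. sin 23.3° = 0.3955.
Balancing moments: T × 1.06 × 0.3955 = 95.84, giving T = 95.84 / 0.4192 = 229 N.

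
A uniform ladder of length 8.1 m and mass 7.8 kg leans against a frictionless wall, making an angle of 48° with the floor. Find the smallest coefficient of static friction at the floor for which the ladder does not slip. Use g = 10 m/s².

Taking torques about the foot of the ladder:
Ladder weight 7.8×10 = 78 N acts at 4.05 m along the ladder; its horizontal arm is 4.05·cos48° = 2.71 m → τ = 211.4 N·m clockwise.
Wall normal N acts horizontally at the top; its moment arm is the height L sinθ = 8.1·sin48° = 6.019 m, counterclockwise.
For rotational equilibrium, N × 6.019 = 211.4, so N = 35.12 N.
ΣFx = 0 ⇒ f = N_wall = 35.12 N. ΣFy = 0 ⇒ N_floor = 78 N.
μ_min = f / N_floor = 35.12 / 78 = 0.45.

μ_min ≈ 0.45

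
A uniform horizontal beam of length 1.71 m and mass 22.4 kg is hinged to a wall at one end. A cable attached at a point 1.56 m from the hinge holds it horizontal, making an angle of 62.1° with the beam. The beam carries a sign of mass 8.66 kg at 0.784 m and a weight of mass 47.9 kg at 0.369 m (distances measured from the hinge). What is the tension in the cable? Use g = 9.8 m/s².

Choose the hinge as the axis so the unknown hinge reaction has zero arm there.
Beam weight: 22.4 × 9.8 = 219.5 N down at 0.855 m → arm 0.855 m, τ = 219.5 × 0.855 = 187.7 N·m clockwise.
Sign: 8.66 × 9.8 = 84.87 N down at 0.784 m → arm 0.784 m, τ = 84.87 × 0.784 = 66.54 N·m clockwise.
Weight: 47.9 × 9.8 = 469.4 N down at 0.369 m → arm 0.369 m, τ = 469.4 × 0.369 = 173.2 N·m clockwise.
Total clockwise load moment = 427.4 N·m.
The cable tension T acts at 1.56 m; only its component perpendicular to the beam, T sinθ, produces torque. sin 62.1° = 0.8838.
Balancing moments: T × 1.56 × 0.8838 = 427.4, giving T = 427.4 / 1.379 = 310 N.

T ≈ 310 N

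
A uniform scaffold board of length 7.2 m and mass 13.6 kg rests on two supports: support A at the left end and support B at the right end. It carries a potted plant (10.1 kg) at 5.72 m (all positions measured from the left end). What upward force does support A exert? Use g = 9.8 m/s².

R_A ≈ 87 N

Take moments about support B.
Beam weight: 13.6 × 9.8 = 133.3 N down at 3.6 m → arm 3.6 m, τ = 133.3 × 3.6 = 479.9 N·m counterclockwise.
Potted plant: 10.1 × 9.8 = 98.98 N down at 5.72 m → arm 1.48 m, τ = 98.98 × 1.48 = 146.5 N·m counterclockwise.
Net load moment about support B = 626.4 N·m counterclockwise.
Reaction R at support A is upward at 0 m, arm 7.2 m → moment R × 7.2 clockwise.
Στ = 0 ⇒ R × 7.2 = 626.4 ⇒ R = 87 N.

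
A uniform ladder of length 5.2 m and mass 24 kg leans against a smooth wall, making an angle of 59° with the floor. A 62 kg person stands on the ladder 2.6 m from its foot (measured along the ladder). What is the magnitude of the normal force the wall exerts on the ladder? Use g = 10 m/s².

N_wall ≈ 258 N

About the foot of the ladder:
Ladder weight 24×10 = 240 N acts at 2.6 m along the ladder; its horizontal arm is 2.6·cos59° = 1.339 m → τ = 321.4 N·m clockwise.
Person: 62×10 = 620 N at 2.6 m → arm 1.339 m → τ = 830.2 N·m clockwise.
Wall normal N acts horizontally at the top; its moment arm is the height L sinθ = 5.2·sin59° = 4.457 m, counterclockwise.
Setting net torque to zero: N × 4.457 = 1152 → N = 258 N.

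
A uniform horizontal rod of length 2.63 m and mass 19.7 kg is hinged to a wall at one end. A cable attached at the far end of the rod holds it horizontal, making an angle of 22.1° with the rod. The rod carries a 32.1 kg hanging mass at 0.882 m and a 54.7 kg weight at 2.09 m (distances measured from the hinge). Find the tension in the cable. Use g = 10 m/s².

Take moments about the hinge.
Beam weight: 19.7 × 10 = 197 N down at 1.315 m → arm 1.315 m, τ = 197 × 1.315 = 259.1 N·m clockwise.
Hanging mass: 32.1 × 10 = 321 N down at 0.882 m → arm 0.882 m, τ = 321 × 0.882 = 283.1 N·m clockwise.
Weight: 54.7 × 10 = 547 N down at 2.09 m → arm 2.09 m, τ = 547 × 2.09 = 1143 N·m clockwise.
Total clockwise load moment = 1685 N·m.
The cable tension T acts at 2.63 m; only its component perpendicular to the rod, T sinθ, produces torque. sin 22.1° = 0.3762.
For rotational equilibrium, T × 2.63 × 0.3762 = 1685, so T = 1685 / 0.9894 = 1700 N.

T ≈ 1700 N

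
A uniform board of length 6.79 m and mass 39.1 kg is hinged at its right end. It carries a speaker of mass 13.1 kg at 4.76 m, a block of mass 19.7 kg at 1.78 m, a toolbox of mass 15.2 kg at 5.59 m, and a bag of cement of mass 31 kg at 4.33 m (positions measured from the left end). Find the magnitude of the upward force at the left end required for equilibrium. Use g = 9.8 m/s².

F ≈ 509 N

Sum moments about the right end (the unknown pivot reaction has zero arm there).
Beam weight: 39.1 × 9.8 = 383.2 N down at 3.395 m → arm 3.395 m, τ = 383.2 × 3.395 = 1301 N·m counterclockwise.
Speaker: 13.1 × 9.8 = 128.4 N down at 4.76 m → arm 2.03 m, τ = 128.4 × 2.03 = 260.7 N·m counterclockwise.
Block: 19.7 × 9.8 = 193.1 N down at 1.78 m → arm 5.01 m, τ = 193.1 × 5.01 = 967.4 N·m counterclockwise.
Toolbox: 15.2 × 9.8 = 149 N down at 5.59 m → arm 1.2 m, τ = 149 × 1.2 = 178.8 N·m counterclockwise.
Bag of cement: 31 × 9.8 = 303.8 N down at 4.33 m → arm 2.46 m, τ = 303.8 × 2.46 = 747.3 N·m counterclockwise.
Net moment of the loads = 3455 N·m counterclockwise.
The upward force F acts at the left end, arm 6.79 m, giving F × 6.79 clockwise.
Στ = 0 ⇒ F × 6.79 = 3455 ⇒ F = 3455 / 6.79 = 509 N.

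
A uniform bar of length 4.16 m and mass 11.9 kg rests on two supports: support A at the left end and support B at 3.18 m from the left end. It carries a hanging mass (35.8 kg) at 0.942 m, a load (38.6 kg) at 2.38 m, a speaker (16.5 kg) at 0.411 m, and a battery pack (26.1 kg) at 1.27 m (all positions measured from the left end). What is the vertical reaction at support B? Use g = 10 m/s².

Choose support A as the axis so its reaction then has zero moment arm.
Beam weight: 11.9 × 10 = 119 N down at 2.08 m → arm 2.08 m, τ = 119 × 2.08 = 247.5 N·m clockwise.
Hanging mass: 35.8 × 10 = 358 N down at 0.942 m → arm 0.942 m, τ = 358 × 0.942 = 337.2 N·m clockwise.
Load: 38.6 × 10 = 386 N down at 2.38 m → arm 2.38 m, τ = 386 × 2.38 = 918.7 N·m clockwise.
Speaker: 16.5 × 10 = 165 N down at 0.411 m → arm 0.411 m, τ = 165 × 0.411 = 67.81 N·m clockwise.
Battery pack: 26.1 × 10 = 261 N down at 1.27 m → arm 1.27 m, τ = 261 × 1.27 = 331.5 N·m clockwise.
Net load moment about support A = 1903 N·m clockwise.
Reaction R at support B is upward at 3.18 m, arm 3.18 m → moment R × 3.18 counterclockwise.
For rotational equilibrium, R × 3.18 = 1903, so R = 598 N.

R_B ≈ 598 N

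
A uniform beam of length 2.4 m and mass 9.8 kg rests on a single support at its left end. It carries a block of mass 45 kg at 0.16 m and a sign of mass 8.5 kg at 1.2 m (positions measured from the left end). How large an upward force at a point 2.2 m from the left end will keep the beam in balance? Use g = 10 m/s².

Choose the left end as the axis so the unknown pivot reaction has zero arm there.
Beam weight: 9.8 × 10 = 98 N down at 1.2 m → arm 1.2 m, τ = 98 × 1.2 = 117.6 N·m clockwise.
Block: 45 × 10 = 450 N down at 0.16 m → arm 0.16 m, τ = 450 × 0.16 = 72 N·m clockwise.
Sign: 8.5 × 10 = 85 N down at 1.2 m → arm 1.2 m, τ = 85 × 1.2 = 102 N·m clockwise.
Net moment of the loads = 291.6 N·m clockwise.
The upward force F acts at a point 2.2 m from the left end, arm 2.2 m, giving F × 2.2 counterclockwise.
Setting net torque to zero: F × 2.2 = 291.6 → F = 291.6 / 2.2 = 133 N.

F ≈ 133 N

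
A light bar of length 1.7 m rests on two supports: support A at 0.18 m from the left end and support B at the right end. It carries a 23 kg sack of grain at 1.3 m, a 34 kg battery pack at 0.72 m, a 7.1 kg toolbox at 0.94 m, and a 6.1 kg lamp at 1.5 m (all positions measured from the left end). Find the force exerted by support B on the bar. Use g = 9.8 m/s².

Sum moments about support A (its reaction then has zero moment arm).
Sack of grain: 23 × 9.8 = 225.4 N down at 1.3 m → arm 1.12 m, τ = 225.4 × 1.12 = 252.4 N·m clockwise.
Battery pack: 34 × 9.8 = 333.2 N down at 0.72 m → arm 0.54 m, τ = 333.2 × 0.54 = 179.9 N·m clockwise.
Toolbox: 7.1 × 9.8 = 69.58 N down at 0.94 m → arm 0.76 m, τ = 69.58 × 0.76 = 52.88 N·m clockwise.
Lamp: 6.1 × 9.8 = 59.78 N down at 1.5 m → arm 1.32 m, τ = 59.78 × 1.32 = 78.91 N·m clockwise.
Net load moment about support A = 564.1 N·m clockwise.
Reaction R at support B is upward at 1.7 m, arm 1.52 m → moment R × 1.52 counterclockwise.
Στ = 0 ⇒ R × 1.52 = 564.1 ⇒ R = 371 N.

R_B ≈ 371 N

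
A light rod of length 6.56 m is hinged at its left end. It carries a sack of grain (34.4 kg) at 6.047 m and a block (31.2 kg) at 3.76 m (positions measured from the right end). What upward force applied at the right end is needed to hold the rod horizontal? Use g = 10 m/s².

About the left end:
Sack of grain: 34.4 × 10 = 344 N down at 6.047 m → arm 0.513 m, τ = 344 × 0.513 = 176.5 N·m clockwise.
Block: 31.2 × 10 = 312 N down at 3.76 m → arm 2.8 m, τ = 312 × 2.8 = 873.6 N·m clockwise.
Net moment of the loads = 1050 N·m clockwise.
The upward force F acts at the right end, arm 6.56 m, giving F × 6.56 counterclockwise.
For rotational equilibrium, F × 6.56 = 1050, so F = 1050 / 6.56 = 160 N.

F ≈ 160 N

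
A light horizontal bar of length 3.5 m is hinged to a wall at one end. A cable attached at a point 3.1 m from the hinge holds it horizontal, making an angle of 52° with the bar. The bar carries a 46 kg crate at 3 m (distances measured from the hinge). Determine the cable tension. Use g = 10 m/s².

T ≈ 565 N

About the hinge:
Crate: 46 × 10 = 460 N down at 3 m → arm 3 m, τ = 460 × 3 = 1380 N·m clockwise.
Total clockwise load moment = 1380 N·m.
The cable tension T acts at 3.1 m; only its component perpendicular to the bar, T sinθ, produces torque. sin 52° = 0.788.
Setting net torque to zero: T × 3.1 × 0.788 = 1380 → T = 1380 / 2.443 = 565 N.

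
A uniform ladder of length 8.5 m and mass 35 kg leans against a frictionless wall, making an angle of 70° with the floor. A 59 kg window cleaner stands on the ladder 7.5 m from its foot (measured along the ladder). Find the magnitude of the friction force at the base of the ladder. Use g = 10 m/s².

Take moments about the foot of the ladder.
Ladder weight 35×10 = 350 N acts at 4.25 m along the ladder; its horizontal arm is 4.25·cos70° = 1.454 m → τ = 508.9 N·m clockwise.
Window cleaner: 59×10 = 590 N at 7.5 m → arm 2.565 m → τ = 1513 N·m clockwise.
Wall normal N acts horizontally at the top; its moment arm is the height L sinθ = 8.5·sin70° = 7.987 m, counterclockwise.
Setting net torque to zero: N × 7.987 = 2022 → N = 253 N.
ΣFx = 0: friction at the foot balances the wall's push, so f = N_wall = 253 N.

f ≈ 253 N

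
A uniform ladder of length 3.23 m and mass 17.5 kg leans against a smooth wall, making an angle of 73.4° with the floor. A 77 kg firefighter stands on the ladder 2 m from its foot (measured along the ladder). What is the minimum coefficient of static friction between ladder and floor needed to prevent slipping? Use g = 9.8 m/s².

Sum moments about the foot of the ladder (the floor normal and friction both act there and drop out).
Ladder weight 17.5×9.8 = 171.5 N acts at 1.615 m along the ladder; its horizontal arm is 1.615·cos73.4° = 0.4614 m → τ = 79.13 N·m clockwise.
Firefighter: 77×9.8 = 754.6 N at 2 m → arm 0.5714 m → τ = 431.2 N·m clockwise.
Wall normal N acts horizontally at the top; its moment arm is the height L sinθ = 3.23·sin73.4° = 3.095 m, counterclockwise.
For rotational equilibrium, N × 3.095 = 510.3, so N = 164.9 N.
ΣFx = 0 ⇒ f = N_wall = 164.9 N. ΣFy = 0 ⇒ N_floor = 926.1 N.
μ_min = f / N_floor = 164.9 / 926.1 = 0.178.

μ_min ≈ 0.178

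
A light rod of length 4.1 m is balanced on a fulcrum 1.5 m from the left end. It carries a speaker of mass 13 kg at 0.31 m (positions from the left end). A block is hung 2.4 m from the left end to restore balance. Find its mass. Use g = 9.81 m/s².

m ≈ 17.2 kg

Take moments about the fulcrum (at 1.5 m from the left end).
Speaker: 13 × 9.81 = 127.5 N down at 0.31 m → arm 1.19 m, τ = 127.5 × 1.19 = 151.7 N·m counterclockwise.
Net moment of known loads = 151.7 N·m counterclockwise.
An unknown mass m at 2.4 m has arm 0.9 m; its moment is m·g·0.9 clockwise.
Setting net torque to zero: m × 9.81 × 0.9 = 151.7 → m = 151.7 / (9.81 × 0.9) = 17.2 kg.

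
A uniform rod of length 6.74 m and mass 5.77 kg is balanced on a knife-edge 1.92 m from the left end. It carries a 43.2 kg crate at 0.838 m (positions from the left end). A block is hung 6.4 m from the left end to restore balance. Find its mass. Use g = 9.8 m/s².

Take moments about the knife-edge (at 1.92 m from the left end).
Beam weight: 5.77 × 9.8 = 56.55 N down at 3.37 m → arm 1.45 m, τ = 56.55 × 1.45 = 82 N·m clockwise.
Crate: 43.2 × 9.8 = 423.4 N down at 0.838 m → arm 1.082 m, τ = 423.4 × 1.082 = 458.1 N·m counterclockwise.
Net moment of known loads = 376.1 N·m counterclockwise.
An unknown mass m at 6.4 m has arm 4.48 m; its moment is m·g·4.48 clockwise.
Setting net torque to zero: m × 9.8 × 4.48 = 376.1 → m = 376.1 / (9.8 × 4.48) = 8.57 kg.

m ≈ 8.57 kg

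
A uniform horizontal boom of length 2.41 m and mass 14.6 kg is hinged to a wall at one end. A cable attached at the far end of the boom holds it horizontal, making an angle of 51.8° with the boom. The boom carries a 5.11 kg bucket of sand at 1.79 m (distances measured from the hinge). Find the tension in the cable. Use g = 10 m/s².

Choose the hinge as the axis so the unknown hinge reaction has zero arm there.
Beam weight: 14.6 × 10 = 146 N down at 1.205 m → arm 1.205 m, τ = 146 × 1.205 = 175.9 N·m clockwise.
Bucket of sand: 5.11 × 10 = 51.1 N down at 1.79 m → arm 1.79 m, τ = 51.1 × 1.79 = 91.47 N·m clockwise.
Total clockwise load moment = 267.4 N·m.
The cable tension T acts at 2.41 m; only its component perpendicular to the boom, T sinθ, produces torque. sin 51.8° = 0.7859.
Στ = 0 ⇒ T × 2.41 × 0.7859 = 267.4 ⇒ T = 267.4 / 1.894 = 141 N.

T ≈ 141 N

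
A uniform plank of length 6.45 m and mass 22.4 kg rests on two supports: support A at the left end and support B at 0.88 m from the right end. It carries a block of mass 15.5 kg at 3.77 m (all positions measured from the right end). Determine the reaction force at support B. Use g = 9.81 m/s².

R_B ≈ 200 N

Taking torques about support A:
Beam weight: 22.4 × 9.81 = 219.7 N down at 3.225 m → arm 3.225 m, τ = 219.7 × 3.225 = 708.5 N·m clockwise.
Block: 15.5 × 9.81 = 152.1 N down at 3.77 m → arm 2.68 m, τ = 152.1 × 2.68 = 407.6 N·m clockwise.
Net load moment about support A = 1116 N·m clockwise.
Reaction R at support B is upward at 0.88 m, arm 5.57 m → moment R × 5.57 counterclockwise.
Balancing moments: R × 5.57 = 1116, giving R = 200 N.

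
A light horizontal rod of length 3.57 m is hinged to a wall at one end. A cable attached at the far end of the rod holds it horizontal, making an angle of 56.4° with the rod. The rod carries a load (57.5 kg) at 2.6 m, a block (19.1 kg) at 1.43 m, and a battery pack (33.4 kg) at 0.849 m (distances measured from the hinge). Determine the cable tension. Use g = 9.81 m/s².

Choose the hinge as the axis so the unknown hinge reaction has zero arm there.
Load: 57.5 × 9.81 = 564.1 N down at 2.6 m → arm 2.6 m, τ = 564.1 × 2.6 = 1467 N·m clockwise.
Block: 19.1 × 9.81 = 187.4 N down at 1.43 m → arm 1.43 m, τ = 187.4 × 1.43 = 268 N·m clockwise.
Battery pack: 33.4 × 9.81 = 327.7 N down at 0.849 m → arm 0.849 m, τ = 327.7 × 0.849 = 278.2 N·m clockwise.
Total clockwise load moment = 2013 N·m.
The cable tension T acts at 3.57 m; only its component perpendicular to the rod, T sinθ, produces torque. sin 56.4° = 0.8329.
Balancing moments: T × 3.57 × 0.8329 = 2013, giving T = 2013 / 2.973 = 677 N.

T ≈ 677 N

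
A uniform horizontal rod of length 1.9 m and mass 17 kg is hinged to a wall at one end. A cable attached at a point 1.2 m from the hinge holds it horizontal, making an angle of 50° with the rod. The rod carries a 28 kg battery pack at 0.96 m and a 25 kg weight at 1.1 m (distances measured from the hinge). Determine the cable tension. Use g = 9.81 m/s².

About the hinge:
Beam weight: 17 × 9.81 = 166.8 N down at 0.95 m → arm 0.95 m, τ = 166.8 × 0.95 = 158.5 N·m clockwise.
Battery pack: 28 × 9.81 = 274.7 N down at 0.96 m → arm 0.96 m, τ = 274.7 × 0.96 = 263.7 N·m clockwise.
Weight: 25 × 9.81 = 245.2 N down at 1.1 m → arm 1.1 m, τ = 245.2 × 1.1 = 269.7 N·m clockwise.
Total clockwise load moment = 691.9 N·m.
The cable tension T acts at 1.2 m; only its component perpendicular to the rod, T sinθ, produces torque. sin 50° = 0.766.
Setting net torque to zero: T × 1.2 × 0.766 = 691.9 → T = 691.9 / 0.9192 = 753 N.

T ≈ 753 N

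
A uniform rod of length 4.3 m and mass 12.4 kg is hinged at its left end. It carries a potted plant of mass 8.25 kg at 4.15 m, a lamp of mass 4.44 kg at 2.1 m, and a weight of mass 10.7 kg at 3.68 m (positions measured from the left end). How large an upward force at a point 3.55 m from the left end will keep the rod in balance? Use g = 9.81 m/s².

F ≈ 303 N

About the left end:
Beam weight: 12.4 × 9.81 = 121.6 N down at 2.15 m → arm 2.15 m, τ = 121.6 × 2.15 = 261.4 N·m clockwise.
Potted plant: 8.25 × 9.81 = 80.93 N down at 4.15 m → arm 4.15 m, τ = 80.93 × 4.15 = 335.9 N·m clockwise.
Lamp: 4.44 × 9.81 = 43.56 N down at 2.1 m → arm 2.1 m, τ = 43.56 × 2.1 = 91.48 N·m clockwise.
Weight: 10.7 × 9.81 = 105 N down at 3.68 m → arm 3.68 m, τ = 105 × 3.68 = 386.4 N·m clockwise.
Net moment of the loads = 1075 N·m clockwise.
The upward force F acts at a point 3.55 m from the left end, arm 3.55 m, giving F × 3.55 counterclockwise.
For rotational equilibrium, F × 3.55 = 1075, so F = 1075 / 3.55 = 303 N.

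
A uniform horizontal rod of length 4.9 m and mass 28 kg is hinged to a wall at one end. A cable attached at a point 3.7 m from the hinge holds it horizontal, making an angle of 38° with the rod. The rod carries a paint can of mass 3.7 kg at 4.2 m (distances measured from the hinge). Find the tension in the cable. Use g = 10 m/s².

Choose the hinge as the axis so the unknown hinge reaction has zero arm there.
Beam weight: 28 × 10 = 280 N down at 2.45 m → arm 2.45 m, τ = 280 × 2.45 = 686 N·m clockwise.
Paint can: 3.7 × 10 = 37 N down at 4.2 m → arm 4.2 m, τ = 37 × 4.2 = 155.4 N·m clockwise.
Total clockwise load moment = 841.4 N·m.
The cable tension T acts at 3.7 m; only its component perpendicular to the rod, T sinθ, produces torque. sin 38° = 0.6157.
Balancing moments: T × 3.7 × 0.6157 = 841.4, giving T = 841.4 / 2.278 = 369 N.

T ≈ 369 N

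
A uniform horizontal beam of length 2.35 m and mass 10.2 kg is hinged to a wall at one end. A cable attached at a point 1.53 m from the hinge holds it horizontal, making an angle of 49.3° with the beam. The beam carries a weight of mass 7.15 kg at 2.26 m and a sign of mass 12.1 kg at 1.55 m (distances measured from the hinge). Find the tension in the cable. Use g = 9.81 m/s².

T ≈ 397 N

Sum moments about the hinge (the unknown hinge reaction has zero arm there).
Beam weight: 10.2 × 9.81 = 100.1 N down at 1.175 m → arm 1.175 m, τ = 100.1 × 1.175 = 117.6 N·m clockwise.
Weight: 7.15 × 9.81 = 70.14 N down at 2.26 m → arm 2.26 m, τ = 70.14 × 2.26 = 158.5 N·m clockwise.
Sign: 12.1 × 9.81 = 118.7 N down at 1.55 m → arm 1.55 m, τ = 118.7 × 1.55 = 184 N·m clockwise.
Total clockwise load moment = 460.1 N·m.
The cable tension T acts at 1.53 m; only its component perpendicular to the beam, T sinθ, produces torque. sin 49.3° = 0.7581.
Balancing moments: T × 1.53 × 0.7581 = 460.1, giving T = 460.1 / 1.16 = 397 N.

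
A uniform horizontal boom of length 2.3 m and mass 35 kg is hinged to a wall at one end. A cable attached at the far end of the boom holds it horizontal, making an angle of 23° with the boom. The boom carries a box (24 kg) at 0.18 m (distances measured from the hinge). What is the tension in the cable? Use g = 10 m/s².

T ≈ 496 N

Choose the hinge as the axis so the unknown hinge reaction has zero arm there.
Beam weight: 35 × 10 = 350 N down at 1.15 m → arm 1.15 m, τ = 350 × 1.15 = 402.5 N·m clockwise.
Box: 24 × 10 = 240 N down at 0.18 m → arm 0.18 m, τ = 240 × 0.18 = 43.2 N·m clockwise.
Total clockwise load moment = 445.7 N·m.
The cable tension T acts at 2.3 m; only its component perpendicular to the boom, T sinθ, produces torque. sin 23° = 0.3907.
Setting net torque to zero: T × 2.3 × 0.3907 = 445.7 → T = 445.7 / 0.8986 = 496 N.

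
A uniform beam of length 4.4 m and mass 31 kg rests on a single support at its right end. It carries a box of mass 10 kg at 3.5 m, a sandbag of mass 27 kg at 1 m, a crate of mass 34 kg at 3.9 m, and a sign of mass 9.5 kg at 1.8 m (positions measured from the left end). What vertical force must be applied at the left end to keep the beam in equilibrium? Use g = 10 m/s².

About the right end:
Beam weight: 31 × 10 = 310 N down at 2.2 m → arm 2.2 m, τ = 310 × 2.2 = 682 N·m counterclockwise.
Box: 10 × 10 = 100 N down at 3.5 m → arm 0.9 m, τ = 100 × 0.9 = 90 N·m counterclockwise.
Sandbag: 27 × 10 = 270 N down at 1 m → arm 3.4 m, τ = 270 × 3.4 = 918 N·m counterclockwise.
Crate: 34 × 10 = 340 N down at 3.9 m → arm 0.5 m, τ = 340 × 0.5 = 170 N·m counterclockwise.
Sign: 9.5 × 10 = 95 N down at 1.8 m → arm 2.6 m, τ = 95 × 2.6 = 247 N·m counterclockwise.
Net moment of the loads = 2107 N·m counterclockwise.
The upward force F acts at the left end, arm 4.4 m, giving F × 4.4 clockwise.
Balancing moments: F × 4.4 = 2107, giving F = 2107 / 4.4 = 479 N.

F ≈ 479 N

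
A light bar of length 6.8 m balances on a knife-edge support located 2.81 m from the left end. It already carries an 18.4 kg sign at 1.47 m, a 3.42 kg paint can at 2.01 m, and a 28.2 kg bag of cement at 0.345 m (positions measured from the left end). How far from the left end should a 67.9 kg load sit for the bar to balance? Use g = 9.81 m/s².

Take moments about the knife-edge support (at 2.81 m from the left end).
Sign: 18.4 × 9.81 = 180.5 N down at 1.47 m → arm 1.34 m, τ = 180.5 × 1.34 = 241.9 N·m counterclockwise.
Paint can: 3.42 × 9.81 = 33.55 N down at 2.01 m → arm 0.8 m, τ = 33.55 × 0.8 = 26.84 N·m counterclockwise.
Bag of cement: 28.2 × 9.81 = 276.6 N down at 0.345 m → arm 2.465 m, τ = 276.6 × 2.465 = 681.8 N·m counterclockwise.
Net moment of existing loads = 950.5 N·m counterclockwise.
The load weighs 67.9 × 9.81 = 666.1 N and must supply an equal clockwise moment, so its lever arm about the knife-edge support is 950.5 / 666.1 = 1.43 m.
That puts it at 2.81 + 1.43 = 4.24 m from the left end.

x ≈ 4.24 m from the left end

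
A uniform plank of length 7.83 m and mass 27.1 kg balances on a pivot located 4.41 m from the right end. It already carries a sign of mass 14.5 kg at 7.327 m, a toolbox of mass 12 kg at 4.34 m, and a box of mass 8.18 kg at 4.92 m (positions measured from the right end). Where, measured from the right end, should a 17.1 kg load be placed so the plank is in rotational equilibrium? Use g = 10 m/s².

Sum moments about the pivot (at 4.41 m from the right end) (the support reaction has zero arm there).
Beam weight: 27.1 × 10 = 271 N down at 3.915 m → arm 0.495 m, τ = 271 × 0.495 = 134.1 N·m clockwise.
Sign: 14.5 × 10 = 145 N down at 7.327 m → arm 2.917 m, τ = 145 × 2.917 = 423 N·m counterclockwise.
Toolbox: 12 × 10 = 120 N down at 4.34 m → arm 0.07 m, τ = 120 × 0.07 = 8.4 N·m clockwise.
Box: 8.18 × 10 = 81.8 N down at 4.92 m → arm 0.51 m, τ = 81.8 × 0.51 = 41.72 N·m counterclockwise.
Net moment of existing loads = 322.2 N·m counterclockwise.
The load weighs 17.1 × 10 = 171 N and must supply an equal clockwise moment, so its lever arm about the pivot is 322.2 / 171 = 1.88 m.
That puts it at 4.41 − 1.88 = 2.53 m from the right end.

x ≈ 2.53 m from the right end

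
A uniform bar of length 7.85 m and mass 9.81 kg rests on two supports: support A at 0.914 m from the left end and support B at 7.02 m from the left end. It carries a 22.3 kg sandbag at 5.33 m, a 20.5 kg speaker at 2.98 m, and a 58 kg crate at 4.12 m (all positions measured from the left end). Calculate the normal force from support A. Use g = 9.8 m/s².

R_A ≈ 512 N

Choose support B as the axis so its reaction then has zero moment arm.
Beam weight: 9.81 × 9.8 = 96.14 N down at 3.925 m → arm 3.095 m, τ = 96.14 × 3.095 = 297.6 N·m counterclockwise.
Sandbag: 22.3 × 9.8 = 218.5 N down at 5.33 m → arm 1.69 m, τ = 218.5 × 1.69 = 369.3 N·m counterclockwise.
Speaker: 20.5 × 9.8 = 200.9 N down at 2.98 m → arm 4.04 m, τ = 200.9 × 4.04 = 811.6 N·m counterclockwise.
Crate: 58 × 9.8 = 568.4 N down at 4.12 m → arm 2.9 m, τ = 568.4 × 2.9 = 1648 N·m counterclockwise.
Net load moment about support B = 3126 N·m counterclockwise.
Reaction R at support A is upward at 0.914 m, arm 6.106 m → moment R × 6.106 clockwise.
Balancing moments: R × 6.106 = 3126, giving R = 512 N.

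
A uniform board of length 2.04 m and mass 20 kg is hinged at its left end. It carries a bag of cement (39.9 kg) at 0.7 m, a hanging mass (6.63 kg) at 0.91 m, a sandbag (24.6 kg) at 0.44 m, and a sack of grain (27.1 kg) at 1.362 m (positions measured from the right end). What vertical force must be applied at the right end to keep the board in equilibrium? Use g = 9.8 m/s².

F ≈ 668 N

Taking torques about the left end:
Beam weight: 20 × 9.8 = 196 N down at 1.02 m → arm 1.02 m, τ = 196 × 1.02 = 199.9 N·m clockwise.
Bag of cement: 39.9 × 9.8 = 391 N down at 0.7 m → arm 1.34 m, τ = 391 × 1.34 = 523.9 N·m clockwise.
Hanging mass: 6.63 × 9.8 = 64.97 N down at 0.91 m → arm 1.13 m, τ = 64.97 × 1.13 = 73.42 N·m clockwise.
Sandbag: 24.6 × 9.8 = 241.1 N down at 0.44 m → arm 1.6 m, τ = 241.1 × 1.6 = 385.8 N·m clockwise.
Sack of grain: 27.1 × 9.8 = 265.6 N down at 1.362 m → arm 0.678 m, τ = 265.6 × 0.678 = 180.1 N·m clockwise.
Net moment of the loads = 1363 N·m clockwise.
The upward force F acts at the right end, arm 2.04 m, giving F × 2.04 counterclockwise.
For rotational equilibrium, F × 2.04 = 1363, so F = 1363 / 2.04 = 668 N.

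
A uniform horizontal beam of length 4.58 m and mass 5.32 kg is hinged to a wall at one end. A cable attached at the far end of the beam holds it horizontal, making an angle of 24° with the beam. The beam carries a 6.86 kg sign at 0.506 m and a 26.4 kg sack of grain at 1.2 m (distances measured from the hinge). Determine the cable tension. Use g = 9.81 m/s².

T ≈ 249 N

Choose the hinge as the axis so the unknown hinge reaction has zero arm there.
Beam weight: 5.32 × 9.81 = 52.19 N down at 2.29 m → arm 2.29 m, τ = 52.19 × 2.29 = 119.5 N·m clockwise.
Sign: 6.86 × 9.81 = 67.3 N down at 0.506 m → arm 0.506 m, τ = 67.3 × 0.506 = 34.05 N·m clockwise.
Sack of grain: 26.4 × 9.81 = 259 N down at 1.2 m → arm 1.2 m, τ = 259 × 1.2 = 310.8 N·m clockwise.
Total clockwise load moment = 464.4 N·m.
The cable tension T acts at 4.58 m; only its component perpendicular to the beam, T sinθ, produces torque. sin 24° = 0.4067.
Στ = 0 ⇒ T × 4.58 × 0.4067 = 464.4 ⇒ T = 464.4 / 1.863 = 249 N.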